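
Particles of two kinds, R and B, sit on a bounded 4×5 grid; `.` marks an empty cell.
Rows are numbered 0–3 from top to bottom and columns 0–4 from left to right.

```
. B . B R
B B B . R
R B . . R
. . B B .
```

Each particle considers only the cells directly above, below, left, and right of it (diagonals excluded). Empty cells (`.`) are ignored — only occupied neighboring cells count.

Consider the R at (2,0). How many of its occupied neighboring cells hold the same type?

0

Occupied neighbors of (2,0): (1,0)=B, (2,1)=B.
Same type (R): 0 of 2.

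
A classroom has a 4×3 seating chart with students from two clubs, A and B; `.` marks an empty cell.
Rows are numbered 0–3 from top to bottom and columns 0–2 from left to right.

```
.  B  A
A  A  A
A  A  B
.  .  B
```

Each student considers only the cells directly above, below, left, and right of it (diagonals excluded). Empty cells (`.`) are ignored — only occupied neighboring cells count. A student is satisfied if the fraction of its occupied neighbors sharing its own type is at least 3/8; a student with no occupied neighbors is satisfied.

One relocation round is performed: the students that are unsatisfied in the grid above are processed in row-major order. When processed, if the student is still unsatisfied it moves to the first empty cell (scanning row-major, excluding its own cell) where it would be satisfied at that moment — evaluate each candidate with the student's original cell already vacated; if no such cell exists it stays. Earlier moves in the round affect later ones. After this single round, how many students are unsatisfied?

Initially unsatisfied (in order): (0,1), (2,2).
  (0,1) → (3,1).
  (2,2) → (3,0).
Resulting grid:
. . A
A A A
A A .
B B B
All satisfied now.

0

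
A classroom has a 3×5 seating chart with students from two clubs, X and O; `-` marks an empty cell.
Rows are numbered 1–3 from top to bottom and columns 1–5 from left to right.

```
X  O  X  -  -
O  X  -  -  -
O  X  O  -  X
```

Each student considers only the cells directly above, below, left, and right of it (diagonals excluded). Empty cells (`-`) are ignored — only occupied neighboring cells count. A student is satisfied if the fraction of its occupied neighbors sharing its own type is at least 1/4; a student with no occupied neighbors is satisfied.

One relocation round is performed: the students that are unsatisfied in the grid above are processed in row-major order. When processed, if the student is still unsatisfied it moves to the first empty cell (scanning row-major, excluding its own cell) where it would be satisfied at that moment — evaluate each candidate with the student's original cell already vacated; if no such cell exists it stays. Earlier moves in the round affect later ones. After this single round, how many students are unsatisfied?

Initially unsatisfied (in order): (1,1), (1,2), (1,3), (3,3).
  (1,1) → (1,4).
  (1,2) → (1,1).
  (1,3): now satisfied by earlier moves; stays.
  (3,3) → (1,2).
Resulting grid:
O O X X -
O X - - -
O X - - X
All satisfied now.

0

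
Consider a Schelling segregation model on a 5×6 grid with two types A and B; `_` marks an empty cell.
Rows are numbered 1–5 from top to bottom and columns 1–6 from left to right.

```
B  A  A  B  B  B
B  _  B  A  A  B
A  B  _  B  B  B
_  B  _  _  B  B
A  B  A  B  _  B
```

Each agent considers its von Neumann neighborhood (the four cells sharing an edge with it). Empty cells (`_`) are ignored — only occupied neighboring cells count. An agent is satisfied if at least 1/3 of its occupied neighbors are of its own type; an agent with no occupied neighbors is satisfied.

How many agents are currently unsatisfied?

7

Row 1: (1,1)B 1/2 ✓ · (1,2)A 1/2 ✓ · (1,3)A 1/3 ✓ · (1,4)B 1/3 ✓ · (1,5)B 2/3 ✓ · (1,6)B 2/2 ✓
Row 2: (2,1)B 1/2 ✓ · (2,3)B 0/2 ✗ · (2,4)A 1/4 ✗ · (2,5)A 1/4 ✗ · (2,6)B 2/3 ✓
Row 3: (3,1)A 0/2 ✗ · (3,2)B 1/2 ✓ · (3,4)B 1/2 ✓ · (3,5)B 3/4 ✓ · (3,6)B 3/3 ✓
Row 4: (4,2)B 2/2 ✓ · (4,5)B 2/2 ✓ · (4,6)B 3/3 ✓
Row 5: (5,1)A 0/1 ✗ · (5,2)B 1/3 ✓ · (5,3)A 0/2 ✗ · (5,4)B 0/1 ✗ · (5,6)B 1/1 ✓
Unsatisfied: (2,3), (2,4), (2,5), (3,1), (5,1), (5,3), (5,4) — 7 in total.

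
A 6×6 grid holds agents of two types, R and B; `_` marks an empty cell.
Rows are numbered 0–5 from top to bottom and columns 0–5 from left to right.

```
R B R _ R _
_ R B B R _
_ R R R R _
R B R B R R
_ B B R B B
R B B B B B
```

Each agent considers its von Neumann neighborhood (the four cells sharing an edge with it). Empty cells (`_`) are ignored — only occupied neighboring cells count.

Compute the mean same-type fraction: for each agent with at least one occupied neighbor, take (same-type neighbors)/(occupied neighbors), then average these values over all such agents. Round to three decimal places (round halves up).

(0,0)R 0/1
(0,1)B 0/3
(0,2)R 0/2
(0,4)R 1/1
(1,1)R 1/3
(1,2)B 1/4
(1,3)B 1/3
(1,4)R 2/3
(2,1)R 2/3
(2,2)R 3/4
(2,3)R 2/4
(2,4)R 3/3
(3,0)R 0/1
(3,1)B 1/4
(3,2)R 1/4
(3,3)B 0/4
(3,4)R 2/4
(3,5)R 1/2
(4,1)B 3/3
(4,2)B 2/4
(4,3)R 0/4
(4,4)B 2/4
(4,5)B 2/3
(5,0)R 0/1
(5,1)B 2/3
(5,2)B 3/3
(5,3)B 2/3
(5,4)B 3/3
(5,5)B 2/2
Sum over 29 agents: 0/1 + 0/3 + 0/2 + 1/1 + 1/3 + 1/4 + 1/3 + 2/3 + 2/3 + 3/4 + 2/4 + 3/3 + 0/1 + 1/4 + 1/4 + 0/4 + 2/4 + 1/2 + 3/3 + 2/4 + 0/4 + 2/4 + 2/3 + 0/1 + 2/3 + 3/3 + 2/3 + 3/3 + 2/2 = 14; mean = 14 ÷ 29 = 14/29 = 0.482758… → 0.483.

0.483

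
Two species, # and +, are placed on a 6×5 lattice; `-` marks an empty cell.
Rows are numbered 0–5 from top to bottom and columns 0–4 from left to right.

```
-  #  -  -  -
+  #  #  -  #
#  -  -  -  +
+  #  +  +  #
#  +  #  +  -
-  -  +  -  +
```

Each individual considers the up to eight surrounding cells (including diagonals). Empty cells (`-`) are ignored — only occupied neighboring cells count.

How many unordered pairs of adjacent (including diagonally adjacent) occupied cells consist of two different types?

Scan each occupied cell's neighbors to the right and below (and the two forward diagonals) so each pair is counted once.
Row 0: #(0,1)–#(1,1)= #(0,1)–#(1,2)= #(0,1)–+(1,0)≠  → 1/3 unlike.
Row 1: +(1,0)–#(1,1)≠ +(1,0)–#(2,0)≠ #(1,1)–#(1,2)= #(1,1)–#(2,0)= #(1,4)–+(2,4)≠  → 3/5 unlike.
Row 2: #(2,0)–+(3,0)≠ #(2,0)–#(3,1)= +(2,4)–#(3,4)≠ +(2,4)–+(3,3)=  → 2/4 unlike.
Row 3: +(3,0)–#(3,1)≠ +(3,0)–#(4,0)≠ +(3,0)–+(4,1)= #(3,1)–+(3,2)≠ #(3,1)–+(4,1)≠ #(3,1)–#(4,2)= #(3,1)–#(4,0)= +(3,2)–+(3,3)= +(3,2)–#(4,2)≠ +(3,2)–+(4,3)= +(3,2)–+(4,1)= +(3,3)–#(3,4)≠ +(3,3)–+(4,3)= +(3,3)–#(4,2)≠ #(3,4)–+(4,3)≠  → 8/15 unlike.
Row 4: #(4,0)–+(4,1)≠ +(4,1)–#(4,2)≠ +(4,1)–+(5,2)= #(4,2)–+(4,3)≠ #(4,2)–+(5,2)≠ +(4,3)–+(5,4)= +(4,3)–+(5,2)=  → 4/7 unlike.
Total adjacent occupied pairs: 34; unlike-type pairs: 18.

18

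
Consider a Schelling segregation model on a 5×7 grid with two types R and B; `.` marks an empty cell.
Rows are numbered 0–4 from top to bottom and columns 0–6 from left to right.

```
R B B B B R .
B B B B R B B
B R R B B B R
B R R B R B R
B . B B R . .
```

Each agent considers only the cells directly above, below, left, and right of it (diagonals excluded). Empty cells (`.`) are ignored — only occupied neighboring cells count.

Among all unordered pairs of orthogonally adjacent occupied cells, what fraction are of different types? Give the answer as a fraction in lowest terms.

Scan each occupied cell's neighbors to the right and below so each pair is counted once.
Row 0: R(0,0)–B(0,1)≠ R(0,0)–B(1,0)≠ B(0,1)–B(0,2)= B(0,1)–B(1,1)= B(0,2)–B(0,3)= B(0,2)–B(1,2)= B(0,3)–B(0,4)= B(0,3)–B(1,3)= B(0,4)–R(0,5)≠ B(0,4)–R(1,4)≠ R(0,5)–B(1,5)≠  → 5/11 unlike.
Row 1: B(1,0)–B(1,1)= B(1,0)–B(2,0)= B(1,1)–B(1,2)= B(1,1)–R(2,1)≠ B(1,2)–B(1,3)= B(1,2)–R(2,2)≠ B(1,3)–R(1,4)≠ B(1,3)–B(2,3)= R(1,4)–B(1,5)≠ R(1,4)–B(2,4)≠ B(1,5)–B(1,6)= B(1,5)–B(2,5)= B(1,6)–R(2,6)≠  → 6/13 unlike.
Row 2: B(2,0)–R(2,1)≠ B(2,0)–B(3,0)= R(2,1)–R(2,2)= R(2,1)–R(3,1)= R(2,2)–B(2,3)≠ R(2,2)–R(3,2)= B(2,3)–B(2,4)= B(2,3)–B(3,3)= B(2,4)–B(2,5)= B(2,4)–R(3,4)≠ B(2,5)–R(2,6)≠ B(2,5)–B(3,5)= R(2,6)–R(3,6)=  → 4/13 unlike.
Row 3: B(3,0)–R(3,1)≠ B(3,0)–B(4,0)= R(3,1)–R(3,2)= R(3,2)–B(3,3)≠ R(3,2)–B(4,2)≠ B(3,3)–R(3,4)≠ B(3,3)–B(4,3)= R(3,4)–B(3,5)≠ R(3,4)–R(4,4)= B(3,5)–R(3,6)≠  → 6/10 unlike.
Row 4: B(4,2)–B(4,3)= B(4,3)–R(4,4)≠  → 1/2 unlike.
Total adjacent occupied pairs: 49; unlike-type pairs: 22.
22/49 is already in lowest terms.

22/49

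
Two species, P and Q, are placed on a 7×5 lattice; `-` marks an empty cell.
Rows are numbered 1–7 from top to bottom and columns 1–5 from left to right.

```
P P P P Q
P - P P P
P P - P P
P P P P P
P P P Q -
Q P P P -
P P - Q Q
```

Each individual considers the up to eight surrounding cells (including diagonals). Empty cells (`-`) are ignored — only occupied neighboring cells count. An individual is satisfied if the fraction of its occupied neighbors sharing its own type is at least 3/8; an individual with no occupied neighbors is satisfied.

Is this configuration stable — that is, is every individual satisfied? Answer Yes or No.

No

(1,1)P 2/2 satisfied
(1,2)P 4/4 satisfied
(1,3)P 4/4 satisfied
(1,4)P 4/5 satisfied
(1,5)Q 0/3 not
(2,1)P 4/4 satisfied
(2,3)P 6/6 satisfied
(2,4)P 6/7 satisfied
(2,5)P 4/5 satisfied
(3,1)P 4/4 satisfied
(3,2)P 6/6 satisfied
(3,4)P 7/7 satisfied
(3,5)P 5/5 satisfied
(4,1)P 5/5 satisfied
(4,2)P 7/7 satisfied
(4,3)P 6/7 satisfied
(4,4)P 5/6 satisfied
(4,5)P 3/4 satisfied
(5,1)P 4/5 satisfied
(5,2)P 7/8 satisfied
(5,3)P 7/8 satisfied
(5,4)Q 0/6 not
(6,1)Q 0/5 not
(6,2)P 6/7 satisfied
(6,3)P 5/7 satisfied
(6,4)P 2/5 satisfied
(7,1)P 2/3 satisfied
(7,2)P 3/4 satisfied
(7,4)Q 1/3 not
(7,5)Q 1/2 satisfied
For instance (1,5) has only 0/3 same-type neighbors, below 3/8.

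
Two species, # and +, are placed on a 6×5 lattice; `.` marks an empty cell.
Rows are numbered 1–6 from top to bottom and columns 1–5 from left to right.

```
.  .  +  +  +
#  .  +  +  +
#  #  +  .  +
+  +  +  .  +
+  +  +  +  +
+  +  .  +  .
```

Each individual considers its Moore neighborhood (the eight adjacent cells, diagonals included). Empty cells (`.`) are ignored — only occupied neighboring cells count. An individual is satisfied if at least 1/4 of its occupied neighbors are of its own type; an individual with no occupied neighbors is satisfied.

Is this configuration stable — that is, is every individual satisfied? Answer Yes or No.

Yes

(1,3)+ 3/3 satisfied
(1,4)+ 5/5 satisfied
(1,5)+ 3/3 satisfied
(2,1)# 2/2 satisfied
(2,3)+ 4/5 satisfied
(2,4)+ 7/7 satisfied
(2,5)+ 4/4 satisfied
(3,1)# 2/4 satisfied
(3,2)# 2/7 satisfied
(3,3)+ 4/5 satisfied
(3,5)+ 3/3 satisfied
(4,1)+ 3/5 satisfied
(4,2)+ 6/8 satisfied
(4,3)+ 5/6 satisfied
(4,5)+ 3/3 satisfied
(5,1)+ 5/5 satisfied
(5,2)+ 7/7 satisfied
(5,3)+ 6/6 satisfied
(5,4)+ 5/5 satisfied
(5,5)+ 3/3 satisfied
(6,1)+ 3/3 satisfied
(6,2)+ 4/4 satisfied
(6,4)+ 3/3 satisfied
All meet the threshold, so the configuration is stable.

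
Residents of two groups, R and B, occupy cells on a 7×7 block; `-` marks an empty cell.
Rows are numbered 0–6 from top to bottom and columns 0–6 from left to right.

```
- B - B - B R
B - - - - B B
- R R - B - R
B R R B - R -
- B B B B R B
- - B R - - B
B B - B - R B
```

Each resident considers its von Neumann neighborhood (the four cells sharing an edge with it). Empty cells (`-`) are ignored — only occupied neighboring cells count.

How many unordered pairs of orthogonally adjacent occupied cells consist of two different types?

13

Scan each occupied cell's neighbors to the right and below so each pair is counted once.
From row 0: 2 unlike of 3 pairs (running 2/3).
From row 1: 1 unlike of 2 pairs (running 3/5).
From row 2: 0 unlike of 3 pairs (running 3/8).
From row 3: 4 unlike of 7 pairs (running 7/15).
From row 4: 3 unlike of 8 pairs (running 10/23).
From row 5: 2 unlike of 3 pairs (running 12/26).
From row 6: 1 unlike of 2 pairs (running 13/28).
Total adjacent occupied pairs: 28; unlike-type pairs: 13.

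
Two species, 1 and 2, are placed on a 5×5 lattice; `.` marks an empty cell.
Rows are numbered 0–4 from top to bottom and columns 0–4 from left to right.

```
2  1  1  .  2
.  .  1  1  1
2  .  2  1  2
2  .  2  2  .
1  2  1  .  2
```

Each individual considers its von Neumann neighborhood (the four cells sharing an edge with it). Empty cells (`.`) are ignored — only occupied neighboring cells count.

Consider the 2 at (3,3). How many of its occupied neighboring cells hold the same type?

Occupied neighbors of (3,3): (2,3)=1, (3,2)=2.
Same type (2): 1 of 2.

1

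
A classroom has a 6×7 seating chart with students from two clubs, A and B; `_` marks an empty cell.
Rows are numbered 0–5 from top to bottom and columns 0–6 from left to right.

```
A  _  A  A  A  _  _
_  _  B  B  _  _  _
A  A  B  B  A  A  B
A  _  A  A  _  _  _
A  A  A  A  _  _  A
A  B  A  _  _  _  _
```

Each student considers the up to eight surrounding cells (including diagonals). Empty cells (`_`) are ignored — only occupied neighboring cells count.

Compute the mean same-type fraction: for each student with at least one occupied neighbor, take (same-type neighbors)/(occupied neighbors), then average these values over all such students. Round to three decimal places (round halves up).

Row 0: (0,0)A — no occupied neighbors · (0,2)A 1/3 · (0,3)A 2/4 · (0,4)A 1/2
Row 1: (1,2)B 3/6 · (1,3)B 3/7
Row 2: (2,0)A 2/2 · (2,1)A 3/5 · (2,2)B 3/6 · (2,3)B 3/6 · (2,4)A 2/4 · (2,5)A 1/2 · (2,6)B 0/1
Row 3: (3,0)A 4/4 · (3,2)A 5/7 · (3,3)A 4/6
Row 4: (4,0)A 3/4 · (4,1)A 6/7 · (4,2)A 5/6 · (4,3)A 4/4 · (4,6)A — no occupied neighbors
Row 5: (5,0)A 2/3 · (5,1)B 0/5 · (5,2)A 3/4
Sum over 22 students: 1/3 + 2/4 + 1/2 + 3/6 + 3/7 + 2/2 + 3/5 + 3/6 + 3/6 + 2/4 + 1/2 + 0/1 + 4/4 + 5/7 + 4/6 + 3/4 + 6/7 + 5/6 + 4/4 + 2/3 + 0/5 + 3/4 = 131/10; mean = 131/10 ÷ 22 = 131/220 = 0.595454… → 0.595.

0.595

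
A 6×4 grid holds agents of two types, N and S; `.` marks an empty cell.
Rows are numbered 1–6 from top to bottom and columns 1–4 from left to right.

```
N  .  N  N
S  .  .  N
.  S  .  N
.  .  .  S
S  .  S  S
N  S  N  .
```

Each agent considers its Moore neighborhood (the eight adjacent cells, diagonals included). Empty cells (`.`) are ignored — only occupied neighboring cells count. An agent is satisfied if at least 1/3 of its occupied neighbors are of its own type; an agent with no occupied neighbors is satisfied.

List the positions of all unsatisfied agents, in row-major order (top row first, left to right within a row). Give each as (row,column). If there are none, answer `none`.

(1,1)N 0/1 ✗
(1,3)N 2/2 ✓
(1,4)N 2/2 ✓
(2,1)S 1/2 ✓
(2,4)N 3/3 ✓
(3,2)S 1/1 ✓
(3,4)N 1/2 ✓
(4,4)S 2/3 ✓
(5,1)S 1/2 ✓
(5,3)S 3/4 ✓
(5,4)S 2/3 ✓
(6,1)N 0/2 ✗
(6,2)S 2/4 ✓
(6,3)N 0/3 ✗

(1,1), (6,1), (6,3)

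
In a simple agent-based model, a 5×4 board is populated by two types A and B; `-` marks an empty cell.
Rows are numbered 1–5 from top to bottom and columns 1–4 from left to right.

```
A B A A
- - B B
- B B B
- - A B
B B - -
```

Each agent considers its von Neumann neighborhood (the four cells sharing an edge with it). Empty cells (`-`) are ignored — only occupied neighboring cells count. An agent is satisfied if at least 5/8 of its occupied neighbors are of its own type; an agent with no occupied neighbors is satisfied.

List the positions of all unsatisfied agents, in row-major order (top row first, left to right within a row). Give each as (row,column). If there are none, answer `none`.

Row 1: (1,1)A 0/1 not · (1,2)B 0/2 not · (1,3)A 1/3 not · (1,4)A 1/2 not
Row 2: (2,3)B 2/3 satisfied · (2,4)B 2/3 satisfied
Row 3: (3,2)B 1/1 satisfied · (3,3)B 3/4 satisfied · (3,4)B 3/3 satisfied
Row 4: (4,3)A 0/2 not · (4,4)B 1/2 not
Row 5: (5,1)B 1/1 satisfied · (5,2)B 1/1 satisfied

(1,1), (1,2), (1,3), (1,4), (4,3), (4,4)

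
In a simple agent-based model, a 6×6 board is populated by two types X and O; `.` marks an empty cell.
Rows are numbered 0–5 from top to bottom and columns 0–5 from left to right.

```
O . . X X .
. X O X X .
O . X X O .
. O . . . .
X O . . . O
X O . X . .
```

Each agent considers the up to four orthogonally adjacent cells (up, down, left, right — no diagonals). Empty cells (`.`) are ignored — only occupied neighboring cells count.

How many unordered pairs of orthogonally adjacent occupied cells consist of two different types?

Scan each occupied cell's neighbors to the right and below so each pair is counted once.
Row 0: X(0,3)–X(0,4)= X(0,3)–X(1,3)= X(0,4)–X(1,4)=  → 0/3 unlike.
Row 1: X(1,1)–O(1,2)≠ O(1,2)–X(1,3)≠ O(1,2)–X(2,2)≠ X(1,3)–X(1,4)= X(1,3)–X(2,3)= X(1,4)–O(2,4)≠  → 4/6 unlike.
Row 2: X(2,2)–X(2,3)= X(2,3)–O(2,4)≠  → 1/2 unlike.
Row 3: O(3,1)–O(4,1)=  → 0/1 unlike.
Row 4: X(4,0)–O(4,1)≠ X(4,0)–X(5,0)= O(4,1)–O(5,1)=  → 1/3 unlike.
Row 5: X(5,0)–O(5,1)≠  → 1/1 unlike.
Total adjacent occupied pairs: 16; unlike-type pairs: 7.

7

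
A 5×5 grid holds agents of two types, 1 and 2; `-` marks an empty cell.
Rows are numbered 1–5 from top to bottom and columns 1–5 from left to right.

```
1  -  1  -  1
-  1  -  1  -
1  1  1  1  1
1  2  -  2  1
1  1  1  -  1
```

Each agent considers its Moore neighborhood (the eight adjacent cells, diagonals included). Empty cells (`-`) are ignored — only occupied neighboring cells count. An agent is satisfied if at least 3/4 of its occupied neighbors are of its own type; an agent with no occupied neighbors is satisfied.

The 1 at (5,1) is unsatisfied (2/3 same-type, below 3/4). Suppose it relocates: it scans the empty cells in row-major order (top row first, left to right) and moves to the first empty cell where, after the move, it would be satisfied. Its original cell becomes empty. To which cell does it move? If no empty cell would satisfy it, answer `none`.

Vacating (5,1). Empty cells in order:
  (1,2): 3/3 same-type → satisfied — stop here.

(1,2)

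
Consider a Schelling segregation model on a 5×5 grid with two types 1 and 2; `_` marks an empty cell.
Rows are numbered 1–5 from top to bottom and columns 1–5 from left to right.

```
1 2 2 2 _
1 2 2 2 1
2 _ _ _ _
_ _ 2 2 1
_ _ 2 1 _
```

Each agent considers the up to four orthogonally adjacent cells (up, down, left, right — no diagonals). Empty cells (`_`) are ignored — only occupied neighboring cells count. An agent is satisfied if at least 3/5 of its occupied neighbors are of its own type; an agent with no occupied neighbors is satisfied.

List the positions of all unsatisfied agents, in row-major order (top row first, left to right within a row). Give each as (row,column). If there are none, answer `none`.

(1,1)1 1/2 ✗
(1,2)2 2/3 ✓
(1,3)2 3/3 ✓
(1,4)2 2/2 ✓
(2,1)1 1/3 ✗
(2,2)2 2/3 ✓
(2,3)2 3/3 ✓
(2,4)2 2/3 ✓
(2,5)1 0/1 ✗
(3,1)2 0/1 ✗
(4,3)2 2/2 ✓
(4,4)2 1/3 ✗
(4,5)1 0/1 ✗
(5,3)2 1/2 ✗
(5,4)1 0/2 ✗

(1,1), (2,1), (2,5), (3,1), (4,4), (4,5), (5,3), (5,4)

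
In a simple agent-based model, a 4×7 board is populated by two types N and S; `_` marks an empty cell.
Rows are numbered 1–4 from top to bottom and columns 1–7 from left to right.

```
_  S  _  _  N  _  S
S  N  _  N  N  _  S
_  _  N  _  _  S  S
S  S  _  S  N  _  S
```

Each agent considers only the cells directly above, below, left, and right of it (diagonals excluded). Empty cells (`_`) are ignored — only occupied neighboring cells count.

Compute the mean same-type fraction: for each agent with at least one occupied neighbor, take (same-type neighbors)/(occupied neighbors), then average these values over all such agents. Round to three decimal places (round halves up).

(1,2)S 0/1
(1,5)N 1/1
(1,7)S 1/1
(2,1)S 0/1
(2,2)N 0/2
(2,4)N 1/1
(2,5)N 2/2
(2,7)S 2/2
(3,3)N — no occupied neighbors
(3,6)S 1/1
(3,7)S 3/3
(4,1)S 1/1
(4,2)S 1/1
(4,4)S 0/1
(4,5)N 0/1
(4,7)S 1/1
Sum over 15 agents: 0/1 + 1/1 + 1/1 + 0/1 + 0/2 + 1/1 + 2/2 + 2/2 + 1/1 + 3/3 + 1/1 + 1/1 + 0/1 + 0/1 + 1/1 = 10; mean = 10 ÷ 15 = 2/3 = 0.666666… → 0.667.

0.667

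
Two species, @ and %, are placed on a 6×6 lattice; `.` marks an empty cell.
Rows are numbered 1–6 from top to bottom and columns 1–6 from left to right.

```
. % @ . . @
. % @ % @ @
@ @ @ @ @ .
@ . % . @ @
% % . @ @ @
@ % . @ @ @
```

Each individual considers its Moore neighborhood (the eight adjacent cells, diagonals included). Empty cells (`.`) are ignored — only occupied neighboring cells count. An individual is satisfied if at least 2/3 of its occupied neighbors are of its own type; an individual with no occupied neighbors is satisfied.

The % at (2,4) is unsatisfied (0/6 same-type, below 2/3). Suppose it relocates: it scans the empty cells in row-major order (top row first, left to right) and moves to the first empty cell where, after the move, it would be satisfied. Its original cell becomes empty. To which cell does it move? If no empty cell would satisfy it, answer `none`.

(1,1)

Vacating (2,4). Empty cells in order:
  (1,1): 2/2 same-type → satisfied — stop here.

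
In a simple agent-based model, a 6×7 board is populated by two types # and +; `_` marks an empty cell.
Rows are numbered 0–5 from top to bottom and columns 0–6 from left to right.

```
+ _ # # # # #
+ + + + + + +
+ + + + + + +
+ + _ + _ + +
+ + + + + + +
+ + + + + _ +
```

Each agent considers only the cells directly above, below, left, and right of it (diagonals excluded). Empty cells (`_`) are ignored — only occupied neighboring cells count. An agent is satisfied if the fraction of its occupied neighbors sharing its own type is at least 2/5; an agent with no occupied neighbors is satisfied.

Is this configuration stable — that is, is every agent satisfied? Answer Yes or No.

(0,0)+ 1/1 ok
(0,2)# 1/2 ok
(0,3)# 2/3 ok
(0,4)# 2/3 ok
(0,5)# 2/3 ok
(0,6)# 1/2 ok
(1,0)+ 3/3 ok
(1,1)+ 3/3 ok
(1,2)+ 3/4 ok
(1,3)+ 3/4 ok
(1,4)+ 3/4 ok
(1,5)+ 3/4 ok
(1,6)+ 2/3 ok
(2,0)+ 3/3 ok
(2,1)+ 4/4 ok
(2,2)+ 3/3 ok
(2,3)+ 4/4 ok
(2,4)+ 3/3 ok
(2,5)+ 4/4 ok
(2,6)+ 3/3 ok
(3,0)+ 3/3 ok
(3,1)+ 3/3 ok
(3,3)+ 2/2 ok
(3,5)+ 3/3 ok
(3,6)+ 3/3 ok
(4,0)+ 3/3 ok
(4,1)+ 4/4 ok
(4,2)+ 3/3 ok
(4,3)+ 4/4 ok
(4,4)+ 3/3 ok
(4,5)+ 3/3 ok
(4,6)+ 3/3 ok
(5,0)+ 2/2 ok
(5,1)+ 3/3 ok
(5,2)+ 3/3 ok
(5,3)+ 3/3 ok
(5,4)+ 2/2 ok
(5,6)+ 1/1 ok
All meet the threshold, so the configuration is stable.

Yes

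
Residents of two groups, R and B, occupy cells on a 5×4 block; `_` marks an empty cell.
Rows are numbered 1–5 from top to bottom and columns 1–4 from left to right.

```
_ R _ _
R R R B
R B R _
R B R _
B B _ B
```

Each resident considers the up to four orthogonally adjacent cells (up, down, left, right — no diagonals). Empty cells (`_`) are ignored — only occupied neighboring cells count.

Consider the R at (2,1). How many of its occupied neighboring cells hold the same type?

Occupied neighbors of (2,1): (3,1)=R, (2,2)=R.
Same type (R): 2 of 2.

2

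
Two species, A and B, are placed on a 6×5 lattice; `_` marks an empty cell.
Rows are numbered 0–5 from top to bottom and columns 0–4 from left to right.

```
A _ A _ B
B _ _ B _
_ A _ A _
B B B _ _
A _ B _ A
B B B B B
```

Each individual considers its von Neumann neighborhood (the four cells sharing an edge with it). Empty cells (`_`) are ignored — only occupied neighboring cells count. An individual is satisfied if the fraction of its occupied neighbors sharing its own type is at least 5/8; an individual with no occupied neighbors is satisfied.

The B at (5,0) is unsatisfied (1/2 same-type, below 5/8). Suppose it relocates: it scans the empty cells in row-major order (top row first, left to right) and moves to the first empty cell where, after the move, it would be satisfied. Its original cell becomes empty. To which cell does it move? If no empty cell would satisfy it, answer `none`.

Vacating (5,0). Empty cells in order:
  (0,1): 0/2 same-type → still unsatisfied.
  (0,3): 2/3 same-type → satisfied — stop here.

(0,3)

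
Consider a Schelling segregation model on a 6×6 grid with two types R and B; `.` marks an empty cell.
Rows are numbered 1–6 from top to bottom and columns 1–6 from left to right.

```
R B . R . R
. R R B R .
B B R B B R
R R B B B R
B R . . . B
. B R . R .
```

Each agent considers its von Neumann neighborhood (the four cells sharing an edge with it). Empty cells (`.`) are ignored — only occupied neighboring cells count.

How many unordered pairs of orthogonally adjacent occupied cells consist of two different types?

Scan each occupied cell's neighbors to the right and below so each pair is counted once.
From row 1: 3 unlike of 3 pairs (running 3/3).
From row 2: 4 unlike of 7 pairs (running 7/10).
From row 3: 6 unlike of 11 pairs (running 13/21).
From row 4: 4 unlike of 8 pairs (running 17/29).
From row 5: 2 unlike of 2 pairs (running 19/31).
From row 6: 1 unlike of 1 pairs (running 20/32).
Total adjacent occupied pairs: 32; unlike-type pairs: 20.

20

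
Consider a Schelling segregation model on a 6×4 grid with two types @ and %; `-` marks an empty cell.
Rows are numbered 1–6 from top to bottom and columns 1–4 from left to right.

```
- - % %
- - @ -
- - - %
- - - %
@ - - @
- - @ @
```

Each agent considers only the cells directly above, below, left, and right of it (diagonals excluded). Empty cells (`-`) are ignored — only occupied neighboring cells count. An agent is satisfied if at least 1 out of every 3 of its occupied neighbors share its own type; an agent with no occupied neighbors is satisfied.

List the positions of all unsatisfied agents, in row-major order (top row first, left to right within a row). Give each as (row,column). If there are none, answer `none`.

(2,3)

(1,3)% 1/2 ✓
(1,4)% 1/1 ✓
(2,3)@ 0/1 ✗
(3,4)% 1/1 ✓
(4,4)% 1/2 ✓
(5,1)@ 0/0 ✓
(5,4)@ 1/2 ✓
(6,3)@ 1/1 ✓
(6,4)@ 2/2 ✓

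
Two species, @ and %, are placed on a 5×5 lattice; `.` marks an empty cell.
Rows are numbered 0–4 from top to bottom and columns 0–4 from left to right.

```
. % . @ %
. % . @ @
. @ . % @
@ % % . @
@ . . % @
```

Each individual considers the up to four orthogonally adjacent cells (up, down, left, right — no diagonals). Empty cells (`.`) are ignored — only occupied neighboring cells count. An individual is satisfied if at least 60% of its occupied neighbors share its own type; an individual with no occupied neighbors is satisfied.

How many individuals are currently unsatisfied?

Row 0: (0,1)% 1/1 ok · (0,3)@ 1/2 unhappy · (0,4)% 0/2 unhappy
Row 1: (1,1)% 1/2 unhappy · (1,3)@ 2/3 ok · (1,4)@ 2/3 ok
Row 2: (2,1)@ 0/2 unhappy · (2,3)% 0/2 unhappy · (2,4)@ 2/3 ok
Row 3: (3,0)@ 1/2 unhappy · (3,1)% 1/3 unhappy · (3,2)% 1/1 ok · (3,4)@ 2/2 ok
Row 4: (4,0)@ 1/1 ok · (4,3)% 0/1 unhappy · (4,4)@ 1/2 unhappy
Unsatisfied: (0,3), (0,4), (1,1), (2,1), (2,3), (3,0), (3,1), (4,3), (4,4) — 9 in total.

9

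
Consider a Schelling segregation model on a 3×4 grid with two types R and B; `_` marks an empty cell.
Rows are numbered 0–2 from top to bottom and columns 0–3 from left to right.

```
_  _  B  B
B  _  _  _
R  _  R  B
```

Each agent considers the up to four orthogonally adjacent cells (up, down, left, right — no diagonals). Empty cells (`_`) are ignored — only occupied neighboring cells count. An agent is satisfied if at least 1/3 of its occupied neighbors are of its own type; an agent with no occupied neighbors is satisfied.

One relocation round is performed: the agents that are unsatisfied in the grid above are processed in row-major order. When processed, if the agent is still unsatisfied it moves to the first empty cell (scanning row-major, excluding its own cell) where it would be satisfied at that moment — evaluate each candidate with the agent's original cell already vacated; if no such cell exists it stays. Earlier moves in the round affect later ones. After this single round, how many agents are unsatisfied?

1

Initially unsatisfied (in order): (1,0), (2,0), (2,2), (2,3).
  (1,0) → (0,0).
  (2,0): now satisfied by earlier moves; stays.
  (2,2) → (1,0).
  (2,3): now satisfied by earlier moves; stays.
Resulting grid:
B _ B B
R _ _ _
R _ _ B
Unsatisfied now: (0,0).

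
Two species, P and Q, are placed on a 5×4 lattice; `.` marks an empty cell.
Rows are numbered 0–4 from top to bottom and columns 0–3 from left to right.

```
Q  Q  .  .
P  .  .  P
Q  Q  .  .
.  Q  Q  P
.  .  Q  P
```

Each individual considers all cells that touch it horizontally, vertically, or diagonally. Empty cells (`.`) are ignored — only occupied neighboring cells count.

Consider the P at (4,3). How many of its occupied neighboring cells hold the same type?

Occupied neighbors of (4,3): (3,2)=Q, (3,3)=P, (4,2)=Q.
Same type (P): 1 of 3.

1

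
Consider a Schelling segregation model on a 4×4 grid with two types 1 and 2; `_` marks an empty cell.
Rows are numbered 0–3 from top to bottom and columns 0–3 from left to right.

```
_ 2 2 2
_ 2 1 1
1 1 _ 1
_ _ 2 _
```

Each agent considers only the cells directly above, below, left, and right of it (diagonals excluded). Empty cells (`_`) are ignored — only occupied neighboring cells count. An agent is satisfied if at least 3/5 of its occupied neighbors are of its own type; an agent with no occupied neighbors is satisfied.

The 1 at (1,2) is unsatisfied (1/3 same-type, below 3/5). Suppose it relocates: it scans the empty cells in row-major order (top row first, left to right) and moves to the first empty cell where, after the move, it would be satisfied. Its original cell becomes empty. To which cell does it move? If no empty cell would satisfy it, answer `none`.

(2,2)

Vacating (1,2). Empty cells in order:
  (0,0): 0/1 same-type → still unsatisfied.
  (1,0): 1/2 same-type → still unsatisfied.
  (2,2): 2/3 same-type → satisfied — stop here.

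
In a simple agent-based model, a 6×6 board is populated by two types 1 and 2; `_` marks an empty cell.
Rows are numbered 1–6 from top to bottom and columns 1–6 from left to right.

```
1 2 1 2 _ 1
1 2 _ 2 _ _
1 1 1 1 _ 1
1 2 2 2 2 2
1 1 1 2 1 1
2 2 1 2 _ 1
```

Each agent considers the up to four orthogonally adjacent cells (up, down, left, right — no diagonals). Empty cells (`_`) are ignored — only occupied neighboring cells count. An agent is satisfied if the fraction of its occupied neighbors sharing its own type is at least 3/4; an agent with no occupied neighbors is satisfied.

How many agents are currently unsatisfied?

Row 1: (1,1)1 1/2 ✗ · (1,2)2 1/3 ✗ · (1,3)1 0/2 ✗ · (1,4)2 1/2 ✗ · (1,6)1 0/0 ✓
Row 2: (2,1)1 2/3 ✗ · (2,2)2 1/3 ✗ · (2,4)2 1/2 ✗
Row 3: (3,1)1 3/3 ✓ · (3,2)1 2/4 ✗ · (3,3)1 2/3 ✗ · (3,4)1 1/3 ✗ · (3,6)1 0/1 ✗
Row 4: (4,1)1 2/3 ✗ · (4,2)2 1/4 ✗ · (4,3)2 2/4 ✗ · (4,4)2 3/4 ✓ · (4,5)2 2/3 ✗ · (4,6)2 1/3 ✗
Row 5: (5,1)1 2/3 ✗ · (5,2)1 2/4 ✗ · (5,3)1 2/4 ✗ · (5,4)2 2/4 ✗ · (5,5)1 1/3 ✗ · (5,6)1 2/3 ✗
Row 6: (6,1)2 1/2 ✗ · (6,2)2 1/3 ✗ · (6,3)1 1/3 ✗ · (6,4)2 1/2 ✗ · (6,6)1 1/1 ✓
Unsatisfied: (1,1), (1,2), (1,3), (1,4), (2,1), (2,2), (2,4), (3,2), (3,3), (3,4), (3,6), (4,1), (4,2), (4,3), (4,5), (4,6), (5,1), (5,2), (5,3), (5,4), (5,5), (5,6), (6,1), (6,2), (6,3), (6,4) — 26 in total.

26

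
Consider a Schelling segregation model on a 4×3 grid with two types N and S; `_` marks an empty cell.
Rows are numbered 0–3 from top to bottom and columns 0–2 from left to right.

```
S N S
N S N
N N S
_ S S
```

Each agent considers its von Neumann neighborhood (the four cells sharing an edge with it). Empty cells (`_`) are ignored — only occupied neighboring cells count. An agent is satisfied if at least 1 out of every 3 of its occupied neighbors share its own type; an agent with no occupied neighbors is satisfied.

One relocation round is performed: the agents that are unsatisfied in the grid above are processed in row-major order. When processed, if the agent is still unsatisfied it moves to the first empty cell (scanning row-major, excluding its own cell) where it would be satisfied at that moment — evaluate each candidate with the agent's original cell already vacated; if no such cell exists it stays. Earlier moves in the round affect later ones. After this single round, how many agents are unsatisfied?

0

Initially unsatisfied (in order): (0,0), (0,1), (0,2), (1,1), (1,2), (2,1).
  (0,0) → (3,0).
  (0,1) → (0,0).
  (0,2) → (0,1).
  (1,1) → (0,2).
  (1,2) → (1,1).
  (2,1): now satisfied by earlier moves; stays.
Resulting grid:
N S S
N N _
N N S
S S S
All satisfied now.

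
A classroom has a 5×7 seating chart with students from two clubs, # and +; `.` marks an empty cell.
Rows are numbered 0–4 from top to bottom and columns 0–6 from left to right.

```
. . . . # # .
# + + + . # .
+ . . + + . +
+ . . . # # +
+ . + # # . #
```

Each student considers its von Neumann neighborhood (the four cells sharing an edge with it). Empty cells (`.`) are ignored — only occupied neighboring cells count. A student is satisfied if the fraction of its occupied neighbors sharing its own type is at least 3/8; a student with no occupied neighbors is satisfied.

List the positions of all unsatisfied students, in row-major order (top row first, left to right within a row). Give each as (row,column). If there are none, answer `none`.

(0,4)# 1/1 ok
(0,5)# 2/2 ok
(1,0)# 0/2 unhappy
(1,1)+ 1/2 ok
(1,2)+ 2/2 ok
(1,3)+ 2/2 ok
(1,5)# 1/1 ok
(2,0)+ 1/2 ok
(2,3)+ 2/2 ok
(2,4)+ 1/2 ok
(2,6)+ 1/1 ok
(3,0)+ 2/2 ok
(3,4)# 2/3 ok
(3,5)# 1/2 ok
(3,6)+ 1/3 unhappy
(4,0)+ 1/1 ok
(4,2)+ 0/1 unhappy
(4,3)# 1/2 ok
(4,4)# 2/2 ok
(4,6)# 0/1 unhappy

(1,0), (3,6), (4,2), (4,6)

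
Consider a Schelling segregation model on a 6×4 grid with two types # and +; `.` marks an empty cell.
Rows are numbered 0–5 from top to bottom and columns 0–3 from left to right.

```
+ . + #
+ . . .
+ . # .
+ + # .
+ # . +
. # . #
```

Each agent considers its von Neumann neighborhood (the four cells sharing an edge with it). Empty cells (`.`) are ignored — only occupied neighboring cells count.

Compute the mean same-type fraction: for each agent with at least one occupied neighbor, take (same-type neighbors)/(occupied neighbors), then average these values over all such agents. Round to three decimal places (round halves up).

0.548

(0,0)+ 1/1
(0,2)+ 0/1
(0,3)# 0/1
(1,0)+ 2/2
(2,0)+ 2/2
(2,2)# 1/1
(3,0)+ 3/3
(3,1)+ 1/3
(3,2)# 1/2
(4,0)+ 1/2
(4,1)# 1/3
(4,3)+ 0/1
(5,1)# 1/1
(5,3)# 0/1
Sum over 14 agents: 1/1 + 0/1 + 0/1 + 2/2 + 2/2 + 1/1 + 3/3 + 1/3 + 1/2 + 1/2 + 1/3 + 0/1 + 1/1 + 0/1 = 23/3; mean = 23/3 ÷ 14 = 23/42 = 0.547619… → 0.548.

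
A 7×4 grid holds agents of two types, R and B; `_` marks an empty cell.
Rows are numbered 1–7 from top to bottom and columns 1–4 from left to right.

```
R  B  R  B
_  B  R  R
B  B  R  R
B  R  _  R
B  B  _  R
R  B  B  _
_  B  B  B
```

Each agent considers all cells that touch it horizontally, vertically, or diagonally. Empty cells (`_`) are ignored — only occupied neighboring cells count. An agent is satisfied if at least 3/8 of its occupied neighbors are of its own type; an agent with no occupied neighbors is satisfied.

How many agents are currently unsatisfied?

5

Row 1: (1,1)R 0/2 unhappy · (1,2)B 1/4 unhappy · (1,3)R 2/5 ok · (1,4)B 0/3 unhappy
Row 2: (2,2)B 3/7 ok · (2,3)R 4/8 ok · (2,4)R 4/5 ok
Row 3: (3,1)B 3/4 ok · (3,2)B 3/6 ok · (3,3)R 5/7 ok · (3,4)R 4/4 ok
Row 4: (4,1)B 4/5 ok · (4,2)R 1/6 unhappy · (4,4)R 3/3 ok
Row 5: (5,1)B 3/5 ok · (5,2)B 4/6 ok · (5,4)R 1/2 ok
Row 6: (6,1)R 0/4 unhappy · (6,2)B 5/6 ok · (6,3)B 5/6 ok
Row 7: (7,2)B 3/4 ok · (7,3)B 4/4 ok · (7,4)B 2/2 ok
Unsatisfied: (1,1), (1,2), (1,4), (4,2), (6,1) — 5 in total.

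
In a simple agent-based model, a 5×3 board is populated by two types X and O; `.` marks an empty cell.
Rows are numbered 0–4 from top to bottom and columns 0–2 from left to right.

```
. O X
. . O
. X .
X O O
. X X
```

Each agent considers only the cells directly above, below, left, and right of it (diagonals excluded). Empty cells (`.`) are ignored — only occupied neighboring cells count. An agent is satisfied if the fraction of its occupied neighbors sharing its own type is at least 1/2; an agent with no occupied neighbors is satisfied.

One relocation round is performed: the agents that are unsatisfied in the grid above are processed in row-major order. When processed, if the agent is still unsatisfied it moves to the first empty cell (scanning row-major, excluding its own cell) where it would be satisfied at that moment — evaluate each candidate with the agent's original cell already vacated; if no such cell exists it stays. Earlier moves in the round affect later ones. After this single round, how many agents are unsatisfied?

1

Initially unsatisfied (in order): (0,1), (0,2), (1,2), (2,1), (3,0), (3,1).
  (0,1) → (0,0).
  (0,2) → (1,1).
  (1,2) → (0,1).
  (2,1): now satisfied by earlier moves; stays.
  (3,0) → (1,0).
  (3,1) → (0,2).
Resulting grid:
O O O
X X .
. X .
. . O
. X X
Unsatisfied now: (3,2).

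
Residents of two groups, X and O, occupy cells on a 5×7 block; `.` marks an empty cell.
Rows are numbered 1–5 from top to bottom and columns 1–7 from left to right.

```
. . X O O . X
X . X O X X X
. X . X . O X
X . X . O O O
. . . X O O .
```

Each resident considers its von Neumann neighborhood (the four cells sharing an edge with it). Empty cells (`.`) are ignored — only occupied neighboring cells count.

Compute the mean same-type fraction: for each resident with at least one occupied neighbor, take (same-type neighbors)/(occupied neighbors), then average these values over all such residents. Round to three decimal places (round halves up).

0.569

(1,3)X 1/2
(1,4)O 2/3
(1,5)O 1/2
(1,7)X 1/1
(2,1)X — no occupied neighbors
(2,3)X 1/2
(2,4)O 1/4
(2,5)X 1/3
(2,6)X 2/3
(2,7)X 3/3
(3,2)X — no occupied neighbors
(3,4)X 0/1
(3,6)O 1/3
(3,7)X 1/3
(4,1)X — no occupied neighbors
(4,3)X — no occupied neighbors
(4,5)O 2/2
(4,6)O 4/4
(4,7)O 1/2
(5,4)X 0/1
(5,5)O 2/3
(5,6)O 2/2
Sum over 18 residents: 1/2 + 2/3 + 1/2 + 1/1 + 1/2 + 1/4 + 1/3 + 2/3 + 3/3 + 0/1 + 1/3 + 1/3 + 2/2 + 4/4 + 1/2 + 0/1 + 2/3 + 2/2 = 41/4; mean = 41/4 ÷ 18 = 41/72 = 0.569444… → 0.569.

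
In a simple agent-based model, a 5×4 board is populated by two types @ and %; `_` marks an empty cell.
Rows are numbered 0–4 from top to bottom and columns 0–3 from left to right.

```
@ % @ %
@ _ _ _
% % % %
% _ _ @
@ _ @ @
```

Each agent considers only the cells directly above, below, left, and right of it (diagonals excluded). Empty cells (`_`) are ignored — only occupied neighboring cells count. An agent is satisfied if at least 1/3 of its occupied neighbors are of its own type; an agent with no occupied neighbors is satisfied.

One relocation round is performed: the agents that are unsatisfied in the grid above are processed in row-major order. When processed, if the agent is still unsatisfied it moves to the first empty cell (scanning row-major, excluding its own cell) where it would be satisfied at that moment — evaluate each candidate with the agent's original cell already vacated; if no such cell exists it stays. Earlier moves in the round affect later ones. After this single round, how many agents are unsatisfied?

1

Initially unsatisfied (in order): (0,1), (0,2), (0,3), (4,0).
  (0,1) → (1,1).
  (0,2) → (0,1).
  (0,3): now satisfied by earlier moves; stays.
  (4,0) → (0,2).
Resulting grid:
@ @ @ %
@ % _ _
% % % %
% _ _ @
_ _ @ @
Unsatisfied now: (0,3).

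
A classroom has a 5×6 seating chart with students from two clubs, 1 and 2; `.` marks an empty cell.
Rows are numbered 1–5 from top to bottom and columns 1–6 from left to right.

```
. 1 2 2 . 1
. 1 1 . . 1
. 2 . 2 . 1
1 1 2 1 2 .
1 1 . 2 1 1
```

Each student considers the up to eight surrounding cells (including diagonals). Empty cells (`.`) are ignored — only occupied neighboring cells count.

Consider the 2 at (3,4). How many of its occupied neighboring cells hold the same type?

2

Occupied neighbors of (3,4): (2,3)=1, (4,3)=2, (4,4)=1, (4,5)=2.
Same type (2): 2 of 4.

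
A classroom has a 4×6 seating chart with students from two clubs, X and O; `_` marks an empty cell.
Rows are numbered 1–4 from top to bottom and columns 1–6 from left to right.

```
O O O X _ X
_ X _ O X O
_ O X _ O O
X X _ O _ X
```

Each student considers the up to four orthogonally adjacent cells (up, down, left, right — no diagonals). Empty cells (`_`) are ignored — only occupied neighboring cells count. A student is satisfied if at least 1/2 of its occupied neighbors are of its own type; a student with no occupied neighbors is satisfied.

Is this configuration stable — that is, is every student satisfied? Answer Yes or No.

(1,1)O 1/1 ok
(1,2)O 2/3 ok
(1,3)O 1/2 ok
(1,4)X 0/2 unhappy
(1,6)X 0/1 unhappy
(2,2)X 0/2 unhappy
(2,4)O 0/2 unhappy
(2,5)X 0/3 unhappy
(2,6)O 1/3 unhappy
(3,2)O 0/3 unhappy
(3,3)X 0/1 unhappy
(3,5)O 1/2 ok
(3,6)O 2/3 ok
(4,1)X 1/1 ok
(4,2)X 1/2 ok
(4,4)O 0/0 ok
(4,6)X 0/1 unhappy
For instance (1,4) has only 0/2 same-type neighbors, below 1/2.

No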